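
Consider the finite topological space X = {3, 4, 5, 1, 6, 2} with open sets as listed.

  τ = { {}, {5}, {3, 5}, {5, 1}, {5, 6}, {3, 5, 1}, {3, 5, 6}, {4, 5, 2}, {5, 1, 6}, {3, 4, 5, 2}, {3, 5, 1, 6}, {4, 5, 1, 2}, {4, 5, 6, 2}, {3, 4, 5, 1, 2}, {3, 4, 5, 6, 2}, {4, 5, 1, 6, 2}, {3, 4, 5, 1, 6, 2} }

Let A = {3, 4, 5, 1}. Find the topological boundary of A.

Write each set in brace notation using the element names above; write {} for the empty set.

interior: largest open inside A is {3, 5, 1} (from {}, {5}, {5, 1}, {3, 5}, {3, 5, 1})
cl via duality: int({6, 2}) = {}, so X∖{} = {3, 4, 5, 1, 6, 2}
cl∖int = {4, 6, 2}

{4, 6, 2}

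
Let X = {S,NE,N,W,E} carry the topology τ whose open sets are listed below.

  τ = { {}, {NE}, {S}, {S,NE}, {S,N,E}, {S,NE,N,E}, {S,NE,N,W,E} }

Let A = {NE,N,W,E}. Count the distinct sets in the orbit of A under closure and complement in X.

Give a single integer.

cl via duality: int({S}) = {S}, so X∖{S} = {NE,N,W,E}
Write k for closure, c for complement:
  1. A     = {NE,N,W,E}
  2. cA    = {S}
  3. kcA   = {S,N,W,E}
  4. ckcA  = {NE}
  5. kckcA = {NE,W}
  6. ckckcA = {S,N,E}
applying k or c yields no new set

6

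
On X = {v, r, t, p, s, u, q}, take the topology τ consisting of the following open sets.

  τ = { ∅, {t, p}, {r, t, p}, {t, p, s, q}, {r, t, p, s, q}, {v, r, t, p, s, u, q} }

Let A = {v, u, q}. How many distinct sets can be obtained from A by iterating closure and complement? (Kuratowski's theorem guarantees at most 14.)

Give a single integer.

6

complement {r, t, p, s}; its interior {r, t, p}; cl(A) = X∖{r, t, p} = {v, s, u, q}
With k = closure, c = complement:
  1. A     = {v, u, q}
  2. kA    = {v, s, u, q}
  3. cA    = {r, t, p, s}
  4. ckA   = {r, t, p}
  5. kcA   = {v, r, t, p, s, u, q}
  6. ckcA  = ∅
k, c of each give nothing new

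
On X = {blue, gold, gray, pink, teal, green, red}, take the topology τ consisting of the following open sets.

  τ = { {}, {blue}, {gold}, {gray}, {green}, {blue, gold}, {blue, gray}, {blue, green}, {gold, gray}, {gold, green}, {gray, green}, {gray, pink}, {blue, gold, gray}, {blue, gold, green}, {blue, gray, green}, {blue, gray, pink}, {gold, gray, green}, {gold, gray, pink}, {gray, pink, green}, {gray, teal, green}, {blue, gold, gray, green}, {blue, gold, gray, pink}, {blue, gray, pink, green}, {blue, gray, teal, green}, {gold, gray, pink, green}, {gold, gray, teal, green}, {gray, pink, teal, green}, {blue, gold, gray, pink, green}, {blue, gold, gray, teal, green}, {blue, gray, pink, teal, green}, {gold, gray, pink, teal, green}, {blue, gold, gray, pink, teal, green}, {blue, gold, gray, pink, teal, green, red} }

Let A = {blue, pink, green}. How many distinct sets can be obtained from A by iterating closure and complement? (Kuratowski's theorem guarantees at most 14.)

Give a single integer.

8

complement {gold, gray, teal, red}; its interior {gold, gray}; cl(A) = X∖{gold, gray} = {blue, pink, teal, green, red}
With k = closure, c = complement:
  1. A     = {blue, pink, green}
  2. kA    = {blue, pink, teal, green, red}
  3. cA    = {gold, gray, teal, red}
  4. ckA   = {gold, gray}
  5. kcA   = {gold, gray, pink, teal, red}
  6. ckcA  = {blue, green}
  7. kckcA = {blue, teal, green, red}
  8. ckckcA = {gold, gray, pink}
k, c of each give nothing new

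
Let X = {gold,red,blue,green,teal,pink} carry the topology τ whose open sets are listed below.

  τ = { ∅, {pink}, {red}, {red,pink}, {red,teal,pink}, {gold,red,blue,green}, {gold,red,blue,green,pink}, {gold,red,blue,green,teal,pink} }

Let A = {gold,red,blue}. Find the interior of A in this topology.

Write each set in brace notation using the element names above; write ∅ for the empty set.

open subsets of A: ∅, {red}; so int(A) = {red}

{red}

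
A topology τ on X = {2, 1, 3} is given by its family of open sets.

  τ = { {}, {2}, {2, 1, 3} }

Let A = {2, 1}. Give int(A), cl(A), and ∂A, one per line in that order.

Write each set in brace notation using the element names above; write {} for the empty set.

int(A) = {2}
cl(A)  = {2, 1, 3}
∂A     = {1, 3}

open subsets of A: {}, {2}; so int(A) = {2}
closure: X∖int(X∖A) = X∖{} = {2, 1, 3}
∂A = {2, 1, 3} minus {2} = {1, 3}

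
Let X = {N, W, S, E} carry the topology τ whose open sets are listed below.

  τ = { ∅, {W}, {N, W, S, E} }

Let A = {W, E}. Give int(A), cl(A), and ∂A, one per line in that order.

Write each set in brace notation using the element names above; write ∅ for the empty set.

open subsets of A: ∅, {W}; so int(A) = {W}
closure: X∖int(X∖A) = X∖∅ = {N, W, S, E}
∂A = {N, W, S, E} minus {W} = {N, S, E}

int(A) = {W}
cl(A)  = {N, W, S, E}
∂A     = {N, S, E}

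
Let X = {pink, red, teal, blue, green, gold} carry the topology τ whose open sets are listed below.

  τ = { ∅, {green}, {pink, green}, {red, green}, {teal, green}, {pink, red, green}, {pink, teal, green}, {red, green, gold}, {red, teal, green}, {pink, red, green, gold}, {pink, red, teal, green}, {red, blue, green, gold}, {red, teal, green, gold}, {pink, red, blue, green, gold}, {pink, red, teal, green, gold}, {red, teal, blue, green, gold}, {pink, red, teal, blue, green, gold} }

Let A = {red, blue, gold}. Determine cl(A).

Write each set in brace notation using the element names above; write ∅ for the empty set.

{red, blue, gold}

X∖A={pink, teal, green}, int(X∖A)={pink, teal, green}, hence cl(A)={red, blue, gold}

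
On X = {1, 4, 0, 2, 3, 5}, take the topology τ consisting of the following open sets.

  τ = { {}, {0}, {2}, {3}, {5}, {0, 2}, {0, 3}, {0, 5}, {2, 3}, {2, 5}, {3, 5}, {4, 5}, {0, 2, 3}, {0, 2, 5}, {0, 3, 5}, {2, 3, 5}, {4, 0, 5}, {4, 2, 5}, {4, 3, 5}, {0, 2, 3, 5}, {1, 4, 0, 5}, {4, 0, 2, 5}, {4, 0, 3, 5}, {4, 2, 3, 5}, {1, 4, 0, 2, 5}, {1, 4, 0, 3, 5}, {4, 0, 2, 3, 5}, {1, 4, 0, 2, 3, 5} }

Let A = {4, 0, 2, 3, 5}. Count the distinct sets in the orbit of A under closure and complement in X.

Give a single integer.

4

complement {1}; its interior {}; cl(A) = X∖{} = {1, 4, 0, 2, 3, 5}
With k = closure, c = complement:
  1. A     = {4, 0, 2, 3, 5}
  2. kA    = {1, 4, 0, 2, 3, 5}
  3. cA    = {1}
  4. ckA   = {}
k, c of each give nothing new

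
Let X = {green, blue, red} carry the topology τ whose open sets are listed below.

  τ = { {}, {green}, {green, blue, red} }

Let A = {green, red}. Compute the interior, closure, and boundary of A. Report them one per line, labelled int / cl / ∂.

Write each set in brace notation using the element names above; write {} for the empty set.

interior: largest open inside A is {green} (from {}, {green})
cl via duality: int({blue}) = {}, so X∖{} = {green, blue, red}
cl∖int = {blue, red}

int(A) = {green}
cl(A)  = {green, blue, red}
∂A     = {blue, red}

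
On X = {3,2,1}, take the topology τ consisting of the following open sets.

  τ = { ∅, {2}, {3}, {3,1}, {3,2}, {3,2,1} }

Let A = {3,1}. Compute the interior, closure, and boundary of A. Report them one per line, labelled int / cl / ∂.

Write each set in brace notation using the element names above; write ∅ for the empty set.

int(A) = {3,1}
cl(A)  = {3,1}
∂A     = ∅

opens ⊆ A: ∅, {3}, {3,1}; union → int = {3,1}
complement {2}; its interior {2}; cl(A) = X∖{2} = {3,1}
boundary = {3,1} ∖ {3,1} = ∅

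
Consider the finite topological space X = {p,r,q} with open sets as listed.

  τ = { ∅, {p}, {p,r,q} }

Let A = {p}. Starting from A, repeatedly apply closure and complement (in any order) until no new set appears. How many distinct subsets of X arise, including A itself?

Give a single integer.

4

X∖A={r,q}, int(X∖A)=∅, hence cl(A)={p,r,q}
Orbit (k=closure, c=complement):
  1. A     = {p}
  2. kA    = {p,r,q}
  3. cA    = {r,q}
  4. ckA   = ∅
(closed under both — stop)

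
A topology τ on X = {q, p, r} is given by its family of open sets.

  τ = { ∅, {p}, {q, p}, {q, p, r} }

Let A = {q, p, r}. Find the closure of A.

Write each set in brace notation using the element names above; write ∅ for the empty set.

complement ∅; its interior ∅; cl(A) = X∖∅ = {q, p, r}

{q, p, r}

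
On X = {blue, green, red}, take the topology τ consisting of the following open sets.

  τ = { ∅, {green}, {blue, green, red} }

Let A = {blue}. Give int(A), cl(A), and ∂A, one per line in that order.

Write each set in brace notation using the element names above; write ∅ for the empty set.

interior: largest open inside A is ∅ (from ∅)
cl via duality: int({green, red}) = {green}, so X∖{green} = {blue, red}
cl∖int = {blue, red}

int(A) = ∅
cl(A)  = {blue, red}
∂A     = {blue, red}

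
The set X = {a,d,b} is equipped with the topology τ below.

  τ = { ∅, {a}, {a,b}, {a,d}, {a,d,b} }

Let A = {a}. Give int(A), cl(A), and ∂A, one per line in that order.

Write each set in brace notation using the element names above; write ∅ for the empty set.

U open, U⊆A: ∅, {a}. int(A) = ⋃ = {a}
X∖A={d,b}, int(X∖A)=∅, hence cl(A)={a,d,b}
∂A: remove int from cl → {d,b}

int(A) = {a}
cl(A)  = {a,d,b}
∂A     = {d,b}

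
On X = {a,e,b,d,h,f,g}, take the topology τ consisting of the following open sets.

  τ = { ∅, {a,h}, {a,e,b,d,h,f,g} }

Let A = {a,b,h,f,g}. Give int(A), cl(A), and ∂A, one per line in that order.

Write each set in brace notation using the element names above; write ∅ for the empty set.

opens ⊆ A: ∅, {a,h}; union → int = {a,h}
complement {e,d}; its interior ∅; cl(A) = X∖∅ = {a,e,b,d,h,f,g}
boundary = {a,e,b,d,h,f,g} ∖ {a,h} = {e,b,d,f,g}

int(A) = {a,h}
cl(A)  = {a,e,b,d,h,f,g}
∂A     = {e,b,d,f,g}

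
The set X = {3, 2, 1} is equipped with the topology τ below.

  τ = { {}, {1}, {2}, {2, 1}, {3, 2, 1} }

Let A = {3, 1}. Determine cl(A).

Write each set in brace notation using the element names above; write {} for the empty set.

{3, 1}

X∖A={2}, int(X∖A)={2}, hence cl(A)={3, 1}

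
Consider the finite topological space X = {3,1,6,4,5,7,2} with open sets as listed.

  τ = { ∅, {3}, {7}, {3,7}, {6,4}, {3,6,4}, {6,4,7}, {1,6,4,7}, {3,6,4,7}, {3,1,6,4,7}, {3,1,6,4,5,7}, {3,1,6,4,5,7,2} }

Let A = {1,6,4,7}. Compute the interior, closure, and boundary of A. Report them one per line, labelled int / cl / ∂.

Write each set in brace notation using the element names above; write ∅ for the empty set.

int(A) = {1,6,4,7}
cl(A)  = {1,6,4,5,7,2}
∂A     = {5,2}

interior: largest open inside A is {1,6,4,7} (from ∅, {7}, {6,4}, {6,4,7}, {1,6,4,7})
cl via duality: int({3,5,2}) = {3}, so X∖{3} = {1,6,4,5,7,2}
cl∖int = {5,2}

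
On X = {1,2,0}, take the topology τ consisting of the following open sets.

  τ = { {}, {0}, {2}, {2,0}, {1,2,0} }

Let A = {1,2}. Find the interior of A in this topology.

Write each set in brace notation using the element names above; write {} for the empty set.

{2}

interior: largest open inside A is {2} (from {}, {2})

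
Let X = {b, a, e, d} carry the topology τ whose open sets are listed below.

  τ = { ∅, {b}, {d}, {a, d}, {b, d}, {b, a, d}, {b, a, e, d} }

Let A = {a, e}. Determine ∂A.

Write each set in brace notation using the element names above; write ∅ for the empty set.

{a, e}

interior: largest open inside A is ∅ (from ∅)
cl via duality: int({b, d}) = {b, d}, so X∖{b, d} = {a, e}
cl∖int = {a, e}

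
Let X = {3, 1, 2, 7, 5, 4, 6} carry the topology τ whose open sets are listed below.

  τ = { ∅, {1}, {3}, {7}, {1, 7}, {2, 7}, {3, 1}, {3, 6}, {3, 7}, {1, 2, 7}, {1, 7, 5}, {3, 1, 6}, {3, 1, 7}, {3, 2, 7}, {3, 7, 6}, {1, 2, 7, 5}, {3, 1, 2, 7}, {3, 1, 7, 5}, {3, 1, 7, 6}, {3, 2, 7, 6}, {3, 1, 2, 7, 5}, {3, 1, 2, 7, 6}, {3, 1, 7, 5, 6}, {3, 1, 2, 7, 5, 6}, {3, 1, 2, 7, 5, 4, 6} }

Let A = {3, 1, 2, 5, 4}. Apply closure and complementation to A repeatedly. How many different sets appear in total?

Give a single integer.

10

cl via duality: int({7, 6}) = {7}, so X∖{7} = {3, 1, 2, 5, 4, 6}
Write k for closure, c for complement:
  1. A     = {3, 1, 2, 5, 4}
  2. kA    = {3, 1, 2, 5, 4, 6}
  3. cA    = {7, 6}
  4. ckA   = {7}
  5. kcA   = {2, 7, 5, 4, 6}
  6. kckA  = {2, 7, 5, 4}
  7. ckcA  = {3, 1}
  8. ckckA = {3, 1, 6}
  9. kckcA = {3, 1, 5, 4, 6}
  10. ckckcA = {2, 7}
applying k or c yields no new set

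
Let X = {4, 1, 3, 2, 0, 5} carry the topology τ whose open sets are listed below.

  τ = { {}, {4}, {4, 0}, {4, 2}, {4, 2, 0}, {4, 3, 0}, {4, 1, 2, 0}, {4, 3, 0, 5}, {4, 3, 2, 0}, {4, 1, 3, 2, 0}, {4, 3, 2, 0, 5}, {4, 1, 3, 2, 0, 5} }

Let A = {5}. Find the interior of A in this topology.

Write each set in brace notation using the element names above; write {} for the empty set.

{}

U open, U⊆A: {}. int(A) = ⋃ = {}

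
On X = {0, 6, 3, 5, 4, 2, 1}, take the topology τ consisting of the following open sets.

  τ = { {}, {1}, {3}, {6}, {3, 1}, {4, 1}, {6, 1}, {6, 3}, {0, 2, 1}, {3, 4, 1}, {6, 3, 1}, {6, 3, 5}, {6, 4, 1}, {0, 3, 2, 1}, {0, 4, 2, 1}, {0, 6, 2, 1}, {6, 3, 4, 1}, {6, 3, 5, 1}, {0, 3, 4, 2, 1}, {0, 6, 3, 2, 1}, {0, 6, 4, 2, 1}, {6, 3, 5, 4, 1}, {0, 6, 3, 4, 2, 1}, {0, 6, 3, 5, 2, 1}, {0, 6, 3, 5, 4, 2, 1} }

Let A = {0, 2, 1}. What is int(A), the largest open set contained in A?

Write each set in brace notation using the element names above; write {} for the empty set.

{0, 2, 1}

interior: largest open inside A is {0, 2, 1} (from {}, {1}, {0, 2, 1})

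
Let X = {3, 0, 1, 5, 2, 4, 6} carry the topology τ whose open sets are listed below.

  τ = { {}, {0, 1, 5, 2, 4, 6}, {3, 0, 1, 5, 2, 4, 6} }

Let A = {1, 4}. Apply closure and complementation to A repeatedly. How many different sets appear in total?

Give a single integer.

complement {3, 0, 5, 2, 6}; its interior {}; cl(A) = X∖{} = {3, 0, 1, 5, 2, 4, 6}
With k = closure, c = complement:
  1. A     = {1, 4}
  2. kA    = {3, 0, 1, 5, 2, 4, 6}
  3. cA    = {3, 0, 5, 2, 6}
  4. ckA   = {}
k, c of each give nothing new

4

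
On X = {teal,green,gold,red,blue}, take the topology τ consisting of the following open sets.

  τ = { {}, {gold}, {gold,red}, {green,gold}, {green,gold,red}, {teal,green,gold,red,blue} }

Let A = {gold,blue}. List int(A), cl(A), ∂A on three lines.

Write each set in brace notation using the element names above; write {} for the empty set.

interior: largest open inside A is {gold} (from {}, {gold})
cl via duality: int({teal,green,red}) = {}, so X∖{} = {teal,green,gold,red,blue}
cl∖int = {teal,green,red,blue}

int(A) = {gold}
cl(A)  = {teal,green,gold,red,blue}
∂A     = {teal,green,red,blue}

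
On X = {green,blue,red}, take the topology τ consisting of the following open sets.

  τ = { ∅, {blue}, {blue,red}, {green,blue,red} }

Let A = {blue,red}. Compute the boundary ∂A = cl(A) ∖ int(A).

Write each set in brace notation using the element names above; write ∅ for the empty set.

open subsets of A: ∅, {blue}, {blue,red}; so int(A) = {blue,red}
closure: X∖int(X∖A) = X∖∅ = {green,blue,red}
∂A = {green,blue,red} minus {blue,red} = {green}

{green}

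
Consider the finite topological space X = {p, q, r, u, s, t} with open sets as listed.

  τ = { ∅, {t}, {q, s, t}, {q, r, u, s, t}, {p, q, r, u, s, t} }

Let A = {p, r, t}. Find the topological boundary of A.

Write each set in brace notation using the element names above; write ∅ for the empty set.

{p, q, r, u, s}

open subsets of A: ∅, {t}; so int(A) = {t}
closure: X∖int(X∖A) = X∖∅ = {p, q, r, u, s, t}
∂A = {p, q, r, u, s, t} minus {t} = {p, q, r, u, s}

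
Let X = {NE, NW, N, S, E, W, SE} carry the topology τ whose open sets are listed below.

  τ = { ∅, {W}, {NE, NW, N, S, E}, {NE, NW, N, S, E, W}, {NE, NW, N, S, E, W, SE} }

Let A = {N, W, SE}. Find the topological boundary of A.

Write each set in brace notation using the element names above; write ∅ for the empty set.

opens ⊆ A: ∅, {W}; union → int = {W}
complement {NE, NW, S, E}; its interior ∅; cl(A) = X∖∅ = {NE, NW, N, S, E, W, SE}
boundary = {NE, NW, N, S, E, W, SE} ∖ {W} = {NE, NW, N, S, E, SE}

{NE, NW, N, S, E, SE}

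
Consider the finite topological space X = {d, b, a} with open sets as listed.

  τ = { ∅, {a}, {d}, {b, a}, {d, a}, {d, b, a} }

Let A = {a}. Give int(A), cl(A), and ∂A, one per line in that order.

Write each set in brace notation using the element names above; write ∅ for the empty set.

open subsets of A: ∅, {a}; so int(A) = {a}
closure: X∖int(X∖A) = X∖{d} = {b, a}
∂A = {b, a} minus {a} = {b}

int(A) = {a}
cl(A)  = {b, a}
∂A     = {b}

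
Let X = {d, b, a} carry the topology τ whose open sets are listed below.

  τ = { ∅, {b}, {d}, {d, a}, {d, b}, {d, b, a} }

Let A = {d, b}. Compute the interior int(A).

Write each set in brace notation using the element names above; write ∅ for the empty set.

{d, b}

interior: largest open inside A is {d, b} (from ∅, {d}, {b}, {d, b})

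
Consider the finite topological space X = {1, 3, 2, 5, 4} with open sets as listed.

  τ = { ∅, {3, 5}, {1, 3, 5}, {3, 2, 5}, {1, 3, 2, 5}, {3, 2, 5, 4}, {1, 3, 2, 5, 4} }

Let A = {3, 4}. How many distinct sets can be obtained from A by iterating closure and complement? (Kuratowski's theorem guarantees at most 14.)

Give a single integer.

4

cl via duality: int({1, 2, 5}) = ∅, so X∖∅ = {1, 3, 2, 5, 4}
Write k for closure, c for complement:
  1. A     = {3, 4}
  2. kA    = {1, 3, 2, 5, 4}
  3. cA    = {1, 2, 5}
  4. ckA   = ∅
applying k or c yields no new set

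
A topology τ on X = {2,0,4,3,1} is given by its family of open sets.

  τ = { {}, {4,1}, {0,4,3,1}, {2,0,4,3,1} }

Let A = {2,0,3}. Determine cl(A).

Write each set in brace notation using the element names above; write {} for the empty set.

X∖A={4,1}, int(X∖A)={4,1}, hence cl(A)={2,0,3}

{2,0,3}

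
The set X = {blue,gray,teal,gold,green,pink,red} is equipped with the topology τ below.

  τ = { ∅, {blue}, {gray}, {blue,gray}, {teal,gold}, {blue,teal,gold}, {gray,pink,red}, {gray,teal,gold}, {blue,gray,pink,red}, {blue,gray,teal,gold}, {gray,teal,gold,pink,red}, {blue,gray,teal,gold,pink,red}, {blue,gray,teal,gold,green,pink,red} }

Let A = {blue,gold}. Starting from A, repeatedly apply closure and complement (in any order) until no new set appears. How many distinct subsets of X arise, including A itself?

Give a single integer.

10

X∖A={gray,teal,green,pink,red}, int(X∖A)={gray,pink,red}, hence cl(A)={blue,teal,gold,green}
Orbit (k=closure, c=complement):
  1. A     = {blue,gold}
  2. kA    = {blue,teal,gold,green}
  3. cA    = {gray,teal,green,pink,red}
  4. ckA   = {gray,pink,red}
  5. kcA   = {gray,teal,gold,green,pink,red}
  6. kckA  = {gray,green,pink,red}
  7. ckcA  = {blue}
  8. ckckA = {blue,teal,gold}
  9. kckcA = {blue,green}
  10. ckckcA = {gray,teal,gold,pink,red}
(closed under both — stop)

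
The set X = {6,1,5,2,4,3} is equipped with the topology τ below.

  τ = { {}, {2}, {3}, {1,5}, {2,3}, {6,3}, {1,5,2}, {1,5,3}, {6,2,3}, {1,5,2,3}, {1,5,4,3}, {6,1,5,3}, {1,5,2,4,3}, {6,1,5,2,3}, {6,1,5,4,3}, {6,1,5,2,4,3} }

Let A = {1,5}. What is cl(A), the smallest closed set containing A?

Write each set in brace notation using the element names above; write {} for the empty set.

closure: X∖int(X∖A) = X∖{6,2,3} = {1,5,4}

{1,5,4}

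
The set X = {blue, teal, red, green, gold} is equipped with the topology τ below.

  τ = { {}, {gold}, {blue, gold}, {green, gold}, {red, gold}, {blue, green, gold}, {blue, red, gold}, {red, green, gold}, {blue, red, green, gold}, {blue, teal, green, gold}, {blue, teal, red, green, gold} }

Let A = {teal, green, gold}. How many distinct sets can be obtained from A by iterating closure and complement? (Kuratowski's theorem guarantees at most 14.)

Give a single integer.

6

closure: X∖int(X∖A) = X∖{} = {blue, teal, red, green, gold}
Let k=closure and c=complement:
  1. A     = {teal, green, gold}
  2. kA    = {blue, teal, red, green, gold}
  3. cA    = {blue, red}
  4. ckA   = {}
  5. kcA   = {blue, teal, red}
  6. ckcA  = {green, gold}
— saturated at 6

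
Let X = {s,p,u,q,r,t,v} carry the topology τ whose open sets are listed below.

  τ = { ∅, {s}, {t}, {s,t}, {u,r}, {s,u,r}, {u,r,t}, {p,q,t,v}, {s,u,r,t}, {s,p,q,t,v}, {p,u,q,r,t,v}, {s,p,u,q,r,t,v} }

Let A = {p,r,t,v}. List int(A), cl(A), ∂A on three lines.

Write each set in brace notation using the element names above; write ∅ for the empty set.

interior: largest open inside A is {t} (from ∅, {t})
cl via duality: int({s,u,q}) = {s}, so X∖{s} = {p,u,q,r,t,v}
cl∖int = {p,u,q,r,v}

int(A) = {t}
cl(A)  = {p,u,q,r,t,v}
∂A     = {p,u,q,r,v}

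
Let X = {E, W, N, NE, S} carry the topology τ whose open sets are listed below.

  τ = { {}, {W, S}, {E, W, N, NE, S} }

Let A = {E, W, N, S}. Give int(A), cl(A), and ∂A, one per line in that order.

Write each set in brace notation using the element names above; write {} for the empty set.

open subsets of A: {}, {W, S}; so int(A) = {W, S}
closure: X∖int(X∖A) = X∖{} = {E, W, N, NE, S}
∂A = {E, W, N, NE, S} minus {W, S} = {E, N, NE}

int(A) = {W, S}
cl(A)  = {E, W, N, NE, S}
∂A     = {E, N, NE}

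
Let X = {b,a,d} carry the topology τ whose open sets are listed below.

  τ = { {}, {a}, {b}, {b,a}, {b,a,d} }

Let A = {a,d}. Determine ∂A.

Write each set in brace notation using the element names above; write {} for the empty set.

{d}

U open, U⊆A: {}, {a}. int(A) = ⋃ = {a}
X∖A={b}, int(X∖A)={b}, hence cl(A)={a,d}
∂A: remove int from cl → {d}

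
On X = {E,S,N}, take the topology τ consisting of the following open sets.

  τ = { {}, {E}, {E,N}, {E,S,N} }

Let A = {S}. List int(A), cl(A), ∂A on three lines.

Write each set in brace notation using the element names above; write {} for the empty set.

int(A) = {}
cl(A)  = {S}
∂A     = {S}

open subsets of A: {}; so int(A) = {}
closure: X∖int(X∖A) = X∖{E,N} = {S}
∂A = {S} minus {} = {S}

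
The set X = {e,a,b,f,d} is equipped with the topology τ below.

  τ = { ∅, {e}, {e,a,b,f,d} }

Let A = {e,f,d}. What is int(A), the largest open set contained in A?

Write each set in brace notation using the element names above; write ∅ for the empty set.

{e}

interior: largest open inside A is {e} (from ∅, {e})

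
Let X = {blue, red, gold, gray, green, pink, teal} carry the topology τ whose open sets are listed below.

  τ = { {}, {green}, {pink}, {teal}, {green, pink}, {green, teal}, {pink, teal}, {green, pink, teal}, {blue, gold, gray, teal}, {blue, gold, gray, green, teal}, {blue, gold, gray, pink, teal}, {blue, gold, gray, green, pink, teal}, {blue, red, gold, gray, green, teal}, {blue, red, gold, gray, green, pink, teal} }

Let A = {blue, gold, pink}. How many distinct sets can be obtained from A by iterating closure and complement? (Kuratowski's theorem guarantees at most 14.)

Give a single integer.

6

complement {red, gray, green, teal}; its interior {green, teal}; cl(A) = X∖{green, teal} = {blue, red, gold, gray, pink}
With k = closure, c = complement:
  1. A     = {blue, gold, pink}
  2. kA    = {blue, red, gold, gray, pink}
  3. cA    = {red, gray, green, teal}
  4. ckA   = {green, teal}
  5. kcA   = {blue, red, gold, gray, green, teal}
  6. ckcA  = {pink}
k, c of each give nothing new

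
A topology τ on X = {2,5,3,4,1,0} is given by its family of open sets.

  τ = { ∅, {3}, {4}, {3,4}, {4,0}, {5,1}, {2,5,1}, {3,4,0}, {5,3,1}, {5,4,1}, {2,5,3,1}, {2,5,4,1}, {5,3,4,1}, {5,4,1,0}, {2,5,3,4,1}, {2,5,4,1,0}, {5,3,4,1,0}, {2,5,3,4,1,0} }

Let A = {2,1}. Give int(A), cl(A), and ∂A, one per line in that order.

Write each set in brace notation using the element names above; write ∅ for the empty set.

U open, U⊆A: ∅. int(A) = ⋃ = ∅
X∖A={5,3,4,0}, int(X∖A)={3,4,0}, hence cl(A)={2,5,1}
∂A: remove int from cl → {2,5,1}

int(A) = ∅
cl(A)  = {2,5,1}
∂A     = {2,5,1}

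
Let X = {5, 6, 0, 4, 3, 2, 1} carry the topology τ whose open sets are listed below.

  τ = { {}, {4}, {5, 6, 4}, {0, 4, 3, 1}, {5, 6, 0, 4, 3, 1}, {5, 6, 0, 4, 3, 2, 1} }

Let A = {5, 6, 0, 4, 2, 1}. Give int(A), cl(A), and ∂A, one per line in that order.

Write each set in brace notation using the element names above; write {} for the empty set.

int(A) = {5, 6, 4}
cl(A)  = {5, 6, 0, 4, 3, 2, 1}
∂A     = {0, 3, 2, 1}

open subsets of A: {}, {4}, {5, 6, 4}; so int(A) = {5, 6, 4}
closure: X∖int(X∖A) = X∖{} = {5, 6, 0, 4, 3, 2, 1}
∂A = {5, 6, 0, 4, 3, 2, 1} minus {5, 6, 4} = {0, 3, 2, 1}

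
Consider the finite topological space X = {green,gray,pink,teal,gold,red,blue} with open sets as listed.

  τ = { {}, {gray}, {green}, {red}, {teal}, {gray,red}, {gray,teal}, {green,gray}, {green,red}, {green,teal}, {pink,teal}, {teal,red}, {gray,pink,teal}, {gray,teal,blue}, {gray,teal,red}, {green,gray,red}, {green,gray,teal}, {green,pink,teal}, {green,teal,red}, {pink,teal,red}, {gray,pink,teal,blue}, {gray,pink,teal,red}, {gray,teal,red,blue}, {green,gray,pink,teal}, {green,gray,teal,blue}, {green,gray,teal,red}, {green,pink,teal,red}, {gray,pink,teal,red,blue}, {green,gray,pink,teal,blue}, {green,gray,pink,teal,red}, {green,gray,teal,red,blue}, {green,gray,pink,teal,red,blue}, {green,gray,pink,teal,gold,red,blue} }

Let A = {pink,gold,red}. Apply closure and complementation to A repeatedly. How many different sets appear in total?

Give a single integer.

6

X∖A={green,gray,teal,blue}, int(X∖A)={green,gray,teal,blue}, hence cl(A)={pink,gold,red}
Orbit (k=closure, c=complement):
  1. A     = {pink,gold,red}
  2. cA    = {green,gray,teal,blue}
  3. kcA   = {green,gray,pink,teal,gold,blue}
  4. ckcA  = {red}
  5. kckcA = {gold,red}
  6. ckckcA = {green,gray,pink,teal,blue}
(closed under both — stop)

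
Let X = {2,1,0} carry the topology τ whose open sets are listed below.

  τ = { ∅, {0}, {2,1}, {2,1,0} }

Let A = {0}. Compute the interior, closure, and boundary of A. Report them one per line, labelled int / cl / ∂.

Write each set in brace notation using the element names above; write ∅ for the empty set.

interior: largest open inside A is {0} (from ∅, {0})
cl via duality: int({2,1}) = {2,1}, so X∖{2,1} = {0}
cl∖int = ∅

int(A) = {0}
cl(A)  = {0}
∂A     = ∅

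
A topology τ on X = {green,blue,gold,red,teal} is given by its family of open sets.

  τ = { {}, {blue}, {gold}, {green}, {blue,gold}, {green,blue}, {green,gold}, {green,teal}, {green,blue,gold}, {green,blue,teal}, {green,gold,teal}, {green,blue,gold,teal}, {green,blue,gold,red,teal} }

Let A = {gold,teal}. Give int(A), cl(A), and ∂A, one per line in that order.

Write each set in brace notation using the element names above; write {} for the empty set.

int(A) = {gold}
cl(A)  = {gold,red,teal}
∂A     = {red,teal}

opens ⊆ A: {}, {gold}; union → int = {gold}
complement {green,blue,red}; its interior {green,blue}; cl(A) = X∖{green,blue} = {gold,red,teal}
boundary = {gold,red,teal} ∖ {gold} = {red,teal}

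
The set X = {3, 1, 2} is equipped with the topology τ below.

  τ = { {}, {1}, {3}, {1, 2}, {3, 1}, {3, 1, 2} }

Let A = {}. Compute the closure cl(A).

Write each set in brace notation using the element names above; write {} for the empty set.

X∖A={3, 1, 2}, int(X∖A)={3, 1, 2}, hence cl(A)={}

{}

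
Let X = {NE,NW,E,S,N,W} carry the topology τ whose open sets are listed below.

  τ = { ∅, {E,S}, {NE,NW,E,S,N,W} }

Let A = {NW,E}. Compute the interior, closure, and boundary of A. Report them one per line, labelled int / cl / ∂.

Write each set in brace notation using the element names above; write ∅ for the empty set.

open subsets of A: ∅; so int(A) = ∅
closure: X∖int(X∖A) = X∖∅ = {NE,NW,E,S,N,W}
∂A = {NE,NW,E,S,N,W} minus ∅ = {NE,NW,E,S,N,W}

int(A) = ∅
cl(A)  = {NE,NW,E,S,N,W}
∂A     = {NE,NW,E,S,N,W}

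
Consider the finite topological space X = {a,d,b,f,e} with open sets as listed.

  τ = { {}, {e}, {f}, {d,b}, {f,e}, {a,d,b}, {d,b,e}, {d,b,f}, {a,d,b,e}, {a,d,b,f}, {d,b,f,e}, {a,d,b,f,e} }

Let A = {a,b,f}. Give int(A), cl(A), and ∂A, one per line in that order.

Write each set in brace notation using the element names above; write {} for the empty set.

int(A) = {f}
cl(A)  = {a,d,b,f}
∂A     = {a,d,b}

opens ⊆ A: {}, {f}; union → int = {f}
complement {d,e}; its interior {e}; cl(A) = X∖{e} = {a,d,b,f}
boundary = {a,d,b,f} ∖ {f} = {a,d,b}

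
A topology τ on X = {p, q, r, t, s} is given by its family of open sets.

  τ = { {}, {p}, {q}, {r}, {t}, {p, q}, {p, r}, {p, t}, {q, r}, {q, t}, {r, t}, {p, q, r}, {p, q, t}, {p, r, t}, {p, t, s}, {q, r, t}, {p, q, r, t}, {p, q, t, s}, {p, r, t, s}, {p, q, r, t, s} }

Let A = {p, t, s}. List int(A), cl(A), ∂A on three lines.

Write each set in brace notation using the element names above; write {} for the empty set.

int(A) = {p, t, s}
cl(A)  = {p, t, s}
∂A     = {}

U open, U⊆A: {}, {t}, {p}, {p, t}, {p, t, s}. int(A) = ⋃ = {p, t, s}
X∖A={q, r}, int(X∖A)={q, r}, hence cl(A)={p, t, s}
∂A: remove int from cl → {}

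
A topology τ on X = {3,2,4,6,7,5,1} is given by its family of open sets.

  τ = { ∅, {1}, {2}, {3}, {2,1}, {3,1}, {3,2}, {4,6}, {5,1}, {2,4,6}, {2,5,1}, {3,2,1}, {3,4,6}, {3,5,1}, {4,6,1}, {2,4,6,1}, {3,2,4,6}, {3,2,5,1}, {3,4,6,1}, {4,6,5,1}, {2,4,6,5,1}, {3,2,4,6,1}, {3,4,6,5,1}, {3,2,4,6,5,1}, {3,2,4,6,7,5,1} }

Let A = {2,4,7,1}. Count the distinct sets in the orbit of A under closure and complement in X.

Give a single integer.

closure: X∖int(X∖A) = X∖{3} = {2,4,6,7,5,1}
Let k=closure and c=complement:
  1. A     = {2,4,7,1}
  2. kA    = {2,4,6,7,5,1}
  3. cA    = {3,6,5}
  4. ckA   = {3}
  5. kcA   = {3,4,6,7,5}
  6. kckA  = {3,7}
  7. ckcA  = {2,1}
  8. ckckA = {2,4,6,5,1}
  9. kckcA = {2,7,5,1}
  10. ckckcA = {3,4,6}
  11. kckckcA = {3,4,6,7}
  12. ckckckcA = {2,5,1}
— saturated at 12

12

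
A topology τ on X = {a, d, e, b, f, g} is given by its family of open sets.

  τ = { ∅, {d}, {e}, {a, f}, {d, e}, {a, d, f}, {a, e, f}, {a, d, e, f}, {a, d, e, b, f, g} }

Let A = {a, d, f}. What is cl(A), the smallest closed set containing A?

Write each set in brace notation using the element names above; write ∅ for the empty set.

X∖A={e, b, g}, int(X∖A)={e}, hence cl(A)={a, d, b, f, g}

{a, d, b, f, g}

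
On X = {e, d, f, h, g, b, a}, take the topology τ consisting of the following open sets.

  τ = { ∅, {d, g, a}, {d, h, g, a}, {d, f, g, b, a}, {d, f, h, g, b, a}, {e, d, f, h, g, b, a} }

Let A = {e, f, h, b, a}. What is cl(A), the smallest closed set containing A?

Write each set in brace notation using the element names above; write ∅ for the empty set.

cl via duality: int({d, g}) = ∅, so X∖∅ = {e, d, f, h, g, b, a}

{e, d, f, h, g, b, a}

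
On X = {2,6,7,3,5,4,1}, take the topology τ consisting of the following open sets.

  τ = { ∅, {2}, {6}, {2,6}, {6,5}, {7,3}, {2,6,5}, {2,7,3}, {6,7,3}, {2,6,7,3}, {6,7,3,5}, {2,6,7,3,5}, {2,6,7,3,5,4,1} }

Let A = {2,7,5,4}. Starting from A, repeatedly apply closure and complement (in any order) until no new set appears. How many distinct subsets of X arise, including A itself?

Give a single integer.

12

complement {6,3,1}; its interior {6}; cl(A) = X∖{6} = {2,7,3,5,4,1}
With k = closure, c = complement:
  1. A     = {2,7,5,4}
  2. kA    = {2,7,3,5,4,1}
  3. cA    = {6,3,1}
  4. ckA   = {6}
  5. kcA   = {6,7,3,5,4,1}
  6. kckA  = {6,5,4,1}
  7. ckcA  = {2}
  8. ckckA = {2,7,3}
  9. kckcA = {2,4,1}
  10. kckckA = {2,7,3,4,1}
  11. ckckcA = {6,7,3,5}
  12. ckckckA = {6,5}
k, c of each give nothing new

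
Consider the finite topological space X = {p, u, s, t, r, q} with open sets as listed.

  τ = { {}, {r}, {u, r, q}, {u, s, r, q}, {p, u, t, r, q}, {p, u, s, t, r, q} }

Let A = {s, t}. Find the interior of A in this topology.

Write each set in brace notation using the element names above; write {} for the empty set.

opens ⊆ A: {}; union → int = {}

{}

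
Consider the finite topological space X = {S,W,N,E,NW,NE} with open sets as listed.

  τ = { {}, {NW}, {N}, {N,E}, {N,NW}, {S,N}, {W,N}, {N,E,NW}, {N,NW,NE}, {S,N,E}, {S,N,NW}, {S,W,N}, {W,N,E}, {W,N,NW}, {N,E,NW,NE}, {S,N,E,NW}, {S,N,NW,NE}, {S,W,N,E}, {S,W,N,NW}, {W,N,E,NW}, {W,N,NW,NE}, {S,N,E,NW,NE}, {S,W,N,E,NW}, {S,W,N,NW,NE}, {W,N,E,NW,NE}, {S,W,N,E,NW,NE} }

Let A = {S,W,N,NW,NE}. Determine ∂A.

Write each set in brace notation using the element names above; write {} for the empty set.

interior: largest open inside A is {S,W,N,NW,NE} (from {}, {N}, {NW}, {S,N}, {N,NW}, {W,N}, {S,W,N}, {W,N,NW}, {N,NW,NE}, {S,N,NW}, {W,N,NW,NE}, {S,N,NW,NE}, {S,W,N,NW}, {S,W,N,NW,NE})
cl via duality: int({E}) = {}, so X∖{} = {S,W,N,E,NW,NE}
cl∖int = {E}

{E}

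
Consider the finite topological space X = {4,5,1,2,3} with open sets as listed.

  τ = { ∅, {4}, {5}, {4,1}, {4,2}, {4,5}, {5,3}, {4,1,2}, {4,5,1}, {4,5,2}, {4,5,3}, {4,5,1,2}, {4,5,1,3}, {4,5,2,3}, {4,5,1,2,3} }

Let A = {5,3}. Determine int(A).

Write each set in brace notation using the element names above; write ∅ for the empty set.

interior: largest open inside A is {5,3} (from ∅, {5}, {5,3})

{5,3}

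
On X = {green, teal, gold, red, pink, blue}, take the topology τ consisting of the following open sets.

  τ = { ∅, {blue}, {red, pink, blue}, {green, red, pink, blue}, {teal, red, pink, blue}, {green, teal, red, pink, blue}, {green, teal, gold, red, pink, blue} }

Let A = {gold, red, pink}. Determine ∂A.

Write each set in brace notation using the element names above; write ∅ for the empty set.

interior: largest open inside A is ∅ (from ∅)
cl via duality: int({green, teal, blue}) = {blue}, so X∖{blue} = {green, teal, gold, red, pink}
cl∖int = {green, teal, gold, red, pink}

{green, teal, gold, red, pink}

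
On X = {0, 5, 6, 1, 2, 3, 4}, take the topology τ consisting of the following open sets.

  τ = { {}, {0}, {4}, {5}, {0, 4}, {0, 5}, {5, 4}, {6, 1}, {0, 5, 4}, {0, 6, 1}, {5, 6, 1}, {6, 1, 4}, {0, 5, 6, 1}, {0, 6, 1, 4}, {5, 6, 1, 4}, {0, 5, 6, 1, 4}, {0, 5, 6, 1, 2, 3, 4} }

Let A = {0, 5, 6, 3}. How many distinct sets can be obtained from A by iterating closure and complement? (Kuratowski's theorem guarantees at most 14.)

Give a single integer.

10

complement {1, 2, 4}; its interior {4}; cl(A) = X∖{4} = {0, 5, 6, 1, 2, 3}
With k = closure, c = complement:
  1. A     = {0, 5, 6, 3}
  2. kA    = {0, 5, 6, 1, 2, 3}
  3. cA    = {1, 2, 4}
  4. ckA   = {4}
  5. kcA   = {6, 1, 2, 3, 4}
  6. kckA  = {2, 3, 4}
  7. ckcA  = {0, 5}
  8. ckckA = {0, 5, 6, 1}
  9. kckcA = {0, 5, 2, 3}
  10. ckckcA = {6, 1, 4}
k, c of each give nothing new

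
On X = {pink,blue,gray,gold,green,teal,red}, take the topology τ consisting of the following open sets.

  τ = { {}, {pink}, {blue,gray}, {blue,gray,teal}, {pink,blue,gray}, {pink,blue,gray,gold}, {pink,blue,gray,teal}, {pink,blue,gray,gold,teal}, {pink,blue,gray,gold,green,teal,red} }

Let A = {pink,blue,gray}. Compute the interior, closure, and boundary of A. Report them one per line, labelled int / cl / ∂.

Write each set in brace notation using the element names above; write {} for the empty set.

int(A) = {pink,blue,gray}
cl(A)  = {pink,blue,gray,gold,green,teal,red}
∂A     = {gold,green,teal,red}

interior: largest open inside A is {pink,blue,gray} (from {}, {pink}, {blue,gray}, {pink,blue,gray})
cl via duality: int({gold,green,teal,red}) = {}, so X∖{} = {pink,blue,gray,gold,green,teal,red}
cl∖int = {gold,green,teal,red}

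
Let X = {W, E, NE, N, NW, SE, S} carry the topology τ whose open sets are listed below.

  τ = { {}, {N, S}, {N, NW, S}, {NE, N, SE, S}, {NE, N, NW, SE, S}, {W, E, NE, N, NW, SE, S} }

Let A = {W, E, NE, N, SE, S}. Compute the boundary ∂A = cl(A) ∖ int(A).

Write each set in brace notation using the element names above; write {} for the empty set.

{W, E, NW}

interior: largest open inside A is {NE, N, SE, S} (from {}, {N, S}, {NE, N, SE, S})
cl via duality: int({NW}) = {}, so X∖{} = {W, E, NE, N, NW, SE, S}
cl∖int = {W, E, NW}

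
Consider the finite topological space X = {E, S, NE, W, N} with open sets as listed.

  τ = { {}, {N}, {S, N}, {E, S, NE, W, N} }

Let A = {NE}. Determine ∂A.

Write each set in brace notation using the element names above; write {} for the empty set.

opens ⊆ A: {}; union → int = {}
complement {E, S, W, N}; its interior {S, N}; cl(A) = X∖{S, N} = {E, NE, W}
boundary = {E, NE, W} ∖ {} = {E, NE, W}

{E, NE, W}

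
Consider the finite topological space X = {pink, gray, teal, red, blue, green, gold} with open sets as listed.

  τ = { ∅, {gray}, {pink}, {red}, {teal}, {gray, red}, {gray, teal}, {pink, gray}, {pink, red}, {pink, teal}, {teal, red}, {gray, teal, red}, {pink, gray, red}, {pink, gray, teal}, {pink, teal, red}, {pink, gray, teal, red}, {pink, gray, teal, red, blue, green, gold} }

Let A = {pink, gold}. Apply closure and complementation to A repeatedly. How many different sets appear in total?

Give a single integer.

complement {gray, teal, red, blue, green}; its interior {gray, teal, red}; cl(A) = X∖{gray, teal, red} = {pink, blue, green, gold}
With k = closure, c = complement:
  1. A     = {pink, gold}
  2. kA    = {pink, blue, green, gold}
  3. cA    = {gray, teal, red, blue, green}
  4. ckA   = {gray, teal, red}
  5. kcA   = {gray, teal, red, blue, green, gold}
  6. ckcA  = {pink}
k, c of each give nothing new

6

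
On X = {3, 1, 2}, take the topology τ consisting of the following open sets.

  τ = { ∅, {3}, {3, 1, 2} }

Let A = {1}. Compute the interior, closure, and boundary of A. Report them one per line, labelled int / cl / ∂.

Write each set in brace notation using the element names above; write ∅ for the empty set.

U open, U⊆A: ∅. int(A) = ⋃ = ∅
X∖A={3, 2}, int(X∖A)={3}, hence cl(A)={1, 2}
∂A: remove int from cl → {1, 2}

int(A) = ∅
cl(A)  = {1, 2}
∂A     = {1, 2}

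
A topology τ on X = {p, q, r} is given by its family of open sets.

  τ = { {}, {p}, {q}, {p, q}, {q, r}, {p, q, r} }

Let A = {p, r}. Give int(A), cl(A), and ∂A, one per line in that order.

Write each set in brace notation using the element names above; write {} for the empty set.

int(A) = {p}
cl(A)  = {p, r}
∂A     = {r}

open subsets of A: {}, {p}; so int(A) = {p}
closure: X∖int(X∖A) = X∖{q} = {p, r}
∂A = {p, r} minus {p} = {r}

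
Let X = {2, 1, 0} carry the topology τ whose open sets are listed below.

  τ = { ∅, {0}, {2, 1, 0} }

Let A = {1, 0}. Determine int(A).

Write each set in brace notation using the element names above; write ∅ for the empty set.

U open, U⊆A: ∅, {0}. int(A) = ⋃ = {0}

{0}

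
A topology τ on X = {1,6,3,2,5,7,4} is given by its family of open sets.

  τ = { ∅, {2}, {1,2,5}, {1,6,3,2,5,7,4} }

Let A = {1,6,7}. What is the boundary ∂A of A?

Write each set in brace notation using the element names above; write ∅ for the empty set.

{1,6,3,5,7,4}

U open, U⊆A: ∅. int(A) = ⋃ = ∅
X∖A={3,2,5,4}, int(X∖A)={2}, hence cl(A)={1,6,3,5,7,4}
∂A: remove int from cl → {1,6,3,5,7,4}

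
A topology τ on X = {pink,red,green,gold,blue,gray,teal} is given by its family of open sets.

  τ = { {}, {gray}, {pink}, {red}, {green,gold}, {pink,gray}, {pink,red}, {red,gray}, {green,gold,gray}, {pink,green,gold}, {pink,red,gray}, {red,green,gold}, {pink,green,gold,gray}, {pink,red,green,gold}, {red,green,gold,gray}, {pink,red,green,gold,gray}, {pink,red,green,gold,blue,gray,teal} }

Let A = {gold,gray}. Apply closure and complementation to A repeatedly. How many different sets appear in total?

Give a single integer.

closure: X∖int(X∖A) = X∖{pink,red} = {green,gold,blue,gray,teal}
Let k=closure and c=complement:
  1. A     = {gold,gray}
  2. kA    = {green,gold,blue,gray,teal}
  3. cA    = {pink,red,green,blue,teal}
  4. ckA   = {pink,red}
  5. kcA   = {pink,red,green,gold,blue,teal}
  6. kckA  = {pink,red,blue,teal}
  7. ckcA  = {gray}
  8. ckckA = {green,gold,gray}
  9. kckcA = {blue,gray,teal}
  10. ckckcA = {pink,red,green,gold}
— saturated at 10

10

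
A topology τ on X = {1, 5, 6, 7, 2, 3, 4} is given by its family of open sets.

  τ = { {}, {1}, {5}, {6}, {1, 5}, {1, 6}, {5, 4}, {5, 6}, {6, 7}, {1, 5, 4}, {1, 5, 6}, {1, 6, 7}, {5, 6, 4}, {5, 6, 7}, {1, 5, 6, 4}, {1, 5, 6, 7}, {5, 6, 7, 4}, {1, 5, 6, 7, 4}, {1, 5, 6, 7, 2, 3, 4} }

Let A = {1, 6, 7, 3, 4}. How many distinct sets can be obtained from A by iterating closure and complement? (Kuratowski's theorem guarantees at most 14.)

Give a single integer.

8

cl via duality: int({5, 2}) = {5}, so X∖{5} = {1, 6, 7, 2, 3, 4}
Write k for closure, c for complement:
  1. A     = {1, 6, 7, 3, 4}
  2. kA    = {1, 6, 7, 2, 3, 4}
  3. cA    = {5, 2}
  4. ckA   = {5}
  5. kcA   = {5, 2, 3, 4}
  6. ckcA  = {1, 6, 7}
  7. kckcA = {1, 6, 7, 2, 3}
  8. ckckcA = {5, 4}
applying k or c yields no new set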